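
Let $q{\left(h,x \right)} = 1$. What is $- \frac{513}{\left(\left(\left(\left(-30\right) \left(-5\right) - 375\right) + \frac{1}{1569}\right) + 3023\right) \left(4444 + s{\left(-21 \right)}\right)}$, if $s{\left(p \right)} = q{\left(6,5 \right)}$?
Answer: $- \frac{804897}{19513830035} \approx -4.1248 \cdot 10^{-5}$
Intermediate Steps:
$s{\left(p \right)} = 1$
$- \frac{513}{\left(\left(\left(\left(-30\right) \left(-5\right) - 375\right) + \frac{1}{1569}\right) + 3023\right) \left(4444 + s{\left(-21 \right)}\right)} = - \frac{513}{\left(\left(\left(\left(-30\right) \left(-5\right) - 375\right) + \frac{1}{1569}\right) + 3023\right) \left(4444 + 1\right)} = - \frac{513}{\left(\left(\left(150 - 375\right) + \frac{1}{1569}\right) + 3023\right) 4445} = - \frac{513}{\left(\left(-225 + \frac{1}{1569}\right) + 3023\right) 4445} = - \frac{513}{\left(- \frac{353024}{1569} + 3023\right) 4445} = - \frac{513}{\frac{4390063}{1569} \cdot 4445} = - \frac{513}{\frac{19513830035}{1569}} = \left(-513\right) \frac{1569}{19513830035} = - \frac{804897}{19513830035}$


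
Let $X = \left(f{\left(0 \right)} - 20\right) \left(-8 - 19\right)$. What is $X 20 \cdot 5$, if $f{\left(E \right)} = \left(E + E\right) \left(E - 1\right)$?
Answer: $54000$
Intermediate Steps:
$f{\left(E \right)} = 2 E \left(-1 + E\right)$
$X = 540$ ($X = \left(2 \cdot 0 \left(-1 + 0\right) - 20\right) \left(-8 - 19\right) = \left(2 \cdot 0 \left(-1\right) - 20\right) \left(-27\right) = \left(0 - 20\right) \left(-27\right) = \left(-20\right) \left(-27\right) = 540$)
$X 20 \cdot 5 = 540 \cdot 20 \cdot 5 = 10800 \cdot 5 = 54000$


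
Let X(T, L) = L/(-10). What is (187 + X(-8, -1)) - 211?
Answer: -239/10 ≈ -23.900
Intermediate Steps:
X(T, L) = -L/10 (X(T, L) = L*(-⅒) = -L/10)
(187 + X(-8, -1)) - 211 = (187 - ⅒*(-1)) - 211 = (187 + ⅒) - 211 = 1871/10 - 211 = -239/10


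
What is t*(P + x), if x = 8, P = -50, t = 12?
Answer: -504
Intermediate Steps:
t*(P + x) = 12*(-50 + 8) = 12*(-42) = -504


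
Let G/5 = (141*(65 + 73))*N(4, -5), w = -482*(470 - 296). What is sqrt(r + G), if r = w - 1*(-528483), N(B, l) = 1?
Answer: sqrt(541905) ≈ 736.14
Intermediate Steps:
w = -83868 (w = -482*174 = -83868)
G = 97290 (G = 5*((141*(65 + 73))*1) = 5*((141*138)*1) = 5*(19458*1) = 5*19458 = 97290)
r = 444615 (r = -83868 - 1*(-528483) = -83868 + 528483 = 444615)
sqrt(r + G) = sqrt(444615 + 97290) = sqrt(541905)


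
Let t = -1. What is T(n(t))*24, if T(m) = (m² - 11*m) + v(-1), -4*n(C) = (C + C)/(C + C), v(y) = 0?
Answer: 135/2 ≈ 67.500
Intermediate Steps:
n(C) = -¼ (n(C) = -(C + C)/(4*(C + C)) = -2*C/(4*(2*C)) = -2*C*1/(2*C)/4 = -¼*1 = -¼)
T(m) = m² - 11*m (T(m) = (m² - 11*m) + 0 = m² - 11*m)
T(n(t))*24 = -(-11 - ¼)/4*24 = -¼*(-45/4)*24 = (45/16)*24 = 135/2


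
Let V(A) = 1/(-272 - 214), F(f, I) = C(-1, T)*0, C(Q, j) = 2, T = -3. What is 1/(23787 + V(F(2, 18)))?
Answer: 486/11560481 ≈ 4.2040e-5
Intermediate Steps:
F(f, I) = 0 (F(f, I) = 2*0 = 0)
V(A) = -1/486 (V(A) = 1/(-486) = -1/486)
1/(23787 + V(F(2, 18))) = 1/(23787 - 1/486) = 1/(11560481/486) = 486/11560481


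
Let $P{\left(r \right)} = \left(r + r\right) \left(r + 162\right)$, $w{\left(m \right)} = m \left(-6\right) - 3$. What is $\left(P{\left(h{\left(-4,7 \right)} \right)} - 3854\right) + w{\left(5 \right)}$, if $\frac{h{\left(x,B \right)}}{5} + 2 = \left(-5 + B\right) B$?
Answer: $22753$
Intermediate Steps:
$w{\left(m \right)} = -3 - 6 m$ ($w{\left(m \right)} = - 6 m - 3 = -3 - 6 m$)
$h{\left(x,B \right)} = -10 + 5 B \left(-5 + B\right)$ ($h{\left(x,B \right)} = -10 + 5 \left(-5 + B\right) B = -10 + 5 B \left(-5 + B\right)$)
$P{\left(r \right)} = 2 r \left(162 + r\right)$
$\left(P{\left(h{\left(-4,7 \right)} \right)} - 3854\right) + w{\left(5 \right)} = \left(2 \left(-10 - 175 + 5 \cdot 7^{2}\right) \left(162 - \left(185 - 245\right)\right) - 3854\right) - 33 = \left(2 \left(-10 - 175 + 5 \cdot 49\right) \left(162 - -60\right) - 3854\right) - 33 = \left(2 \left(-10 - 175 + 245\right) \left(162 - -60\right) - 3854\right) - 33 = \left(2 \cdot 60 \left(162 + 60\right) - 3854\right) - 33 = \left(2 \cdot 60 \cdot 222 - 3854\right) - 33 = \left(26640 - 3854\right) - 33 = 22786 - 33 = 22753$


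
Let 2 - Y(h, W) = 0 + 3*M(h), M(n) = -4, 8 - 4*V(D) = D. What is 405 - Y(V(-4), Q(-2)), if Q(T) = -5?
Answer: 391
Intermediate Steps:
V(D) = 2 - D/4
Y(h, W) = 14 (Y(h, W) = 2 - (0 + 3*(-4)) = 2 - (0 - 12) = 2 - 1*(-12) = 2 + 12 = 14)
405 - Y(V(-4), Q(-2)) = 405 - 1*14 = 405 - 14 = 391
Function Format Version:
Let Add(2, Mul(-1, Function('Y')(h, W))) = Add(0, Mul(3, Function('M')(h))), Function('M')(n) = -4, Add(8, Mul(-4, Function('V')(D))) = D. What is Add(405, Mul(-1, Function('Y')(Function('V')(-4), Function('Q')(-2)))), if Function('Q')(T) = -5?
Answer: 391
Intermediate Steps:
Function('V')(D) = Add(2, Mul(Rational(-1, 4), D))
Function('Y')(h, W) = 14 (Function('Y')(h, W) = Add(2, Mul(-1, Add(0, Mul(3, -4)))) = Add(2, Mul(-1, Add(0, -12))) = Add(2, Mul(-1, -12)) = Add(2, 12) = 14)
Add(405, Mul(-1, Function('Y')(Function('V')(-4), Function('Q')(-2)))) = Add(405, Mul(-1, 14)) = Add(405, -14) = 391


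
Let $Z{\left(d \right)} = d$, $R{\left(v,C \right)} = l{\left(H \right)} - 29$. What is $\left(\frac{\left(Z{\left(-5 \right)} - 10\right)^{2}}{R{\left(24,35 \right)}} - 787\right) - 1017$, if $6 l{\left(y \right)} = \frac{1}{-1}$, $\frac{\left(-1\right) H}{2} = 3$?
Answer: $- \frac{12682}{7} \approx -1811.7$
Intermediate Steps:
$H = -6$ ($H = \left(-2\right) 3 = -6$)
$l{\left(y \right)} = - \frac{1}{6}$ ($l{\left(y \right)} = \frac{1}{6 \left(-1\right)} = \frac{1}{6} \left(-1\right) = - \frac{1}{6}$)
$R{\left(v,C \right)} = - \frac{175}{6}$ ($R{\left(v,C \right)} = - \frac{1}{6} - 29 = - \frac{175}{6}$)
$\left(\frac{\left(Z{\left(-5 \right)} - 10\right)^{2}}{R{\left(24,35 \right)}} - 787\right) - 1017 = \left(\frac{\left(-5 - 10\right)^{2}}{- \frac{175}{6}} - 787\right) - 1017 = \left(\left(-15\right)^{2} \left(- \frac{6}{175}\right) - 787\right) - 1017 = \left(225 \left(- \frac{6}{175}\right) - 787\right) - 1017 = \left(- \frac{54}{7} - 787\right) - 1017 = - \frac{5563}{7} - 1017 = - \frac{12682}{7}$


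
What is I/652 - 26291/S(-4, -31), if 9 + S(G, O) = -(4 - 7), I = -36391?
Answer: 8461693/1956 ≈ 4326.0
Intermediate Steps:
S(G, O) = -6 (S(G, O) = -9 - (4 - 7) = -9 - 1*(-3) = -9 + 3 = -6)
I/652 - 26291/S(-4, -31) = -36391/652 - 26291/(-6) = -36391*1/652 - 26291*(-⅙) = -36391/652 + 26291/6 = 8461693/1956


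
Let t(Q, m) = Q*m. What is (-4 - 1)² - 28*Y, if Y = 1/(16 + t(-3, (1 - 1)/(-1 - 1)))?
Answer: 93/4 ≈ 23.250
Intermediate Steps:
Y = 1/16 (Y = 1/(16 - 3*(1 - 1)/(-1 - 1)) = 1/(16 - 0/(-2)) = 1/(16 - 0*(-1)/2) = 1/(16 - 3*0) = 1/(16 + 0) = 1/16 ≈ 0.062500)
(-4 - 1)² - 28*Y = (-4 - 1)² - 28*1/16 = (-5)² - 7/4 = 25 - 7/4 = 93/4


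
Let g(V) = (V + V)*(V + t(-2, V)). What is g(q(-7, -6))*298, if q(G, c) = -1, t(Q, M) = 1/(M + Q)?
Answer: 2384/3 ≈ 794.67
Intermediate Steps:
g(V) = 2*V*(V + 1/(-2 + V)) (g(V) = (V + V)*(V + 1/(V - 2)) = (2*V)*(V + 1/(-2 + V)) = 2*V*(V + 1/(-2 + V)))
g(q(-7, -6))*298 = (2*(-1)*(1 - (-2 - 1))/(-2 - 1))*298 = (2*(-1)*(1 - 1*(-3))/(-3))*298 = (2*(-1)*(-⅓)*(1 + 3))*298 = (2*(-1)*(-⅓)*4)*298 = (8/3)*298 = 2384/3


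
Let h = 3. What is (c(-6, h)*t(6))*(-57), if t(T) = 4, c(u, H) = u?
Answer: 1368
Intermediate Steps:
(c(-6, h)*t(6))*(-57) = -6*4*(-57) = -24*(-57) = 1368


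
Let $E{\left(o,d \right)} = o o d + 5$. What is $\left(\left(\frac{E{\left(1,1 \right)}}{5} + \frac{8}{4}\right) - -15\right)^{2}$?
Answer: $\frac{8281}{25} \approx 331.24$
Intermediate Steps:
$E{\left(o,d \right)} = 5 + d o^{2}$ ($E{\left(o,d \right)} = o^{2} d + 5 = d o^{2} + 5 = 5 + d o^{2}$)
$\left(\left(\frac{E{\left(1,1 \right)}}{5} + \frac{8}{4}\right) - -15\right)^{2} = \left(\left(\frac{5 + 1 \cdot 1^{2}}{5} + \frac{8}{4}\right) - -15\right)^{2} = \left(\left(\left(5 + 1 \cdot 1\right) \frac{1}{5} + 8 \cdot \frac{1}{4}\right) + 15\right)^{2} = \left(\left(\left(5 + 1\right) \frac{1}{5} + 2\right) + 15\right)^{2} = \left(\left(6 \cdot \frac{1}{5} + 2\right) + 15\right)^{2} = \left(\left(\frac{6}{5} + 2\right) + 15\right)^{2} = \left(\frac{16}{5} + 15\right)^{2} = \left(\frac{91}{5}\right)^{2} = \frac{8281}{25}$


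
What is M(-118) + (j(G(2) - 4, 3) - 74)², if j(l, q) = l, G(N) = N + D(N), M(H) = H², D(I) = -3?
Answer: 20165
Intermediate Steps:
G(N) = -3 + N (G(N) = N - 3 = -3 + N)
M(-118) + (j(G(2) - 4, 3) - 74)² = (-118)² + (((-3 + 2) - 4) - 74)² = 13924 + ((-1 - 4) - 74)² = 13924 + (-5 - 74)² = 13924 + (-79)² = 13924 + 6241 = 20165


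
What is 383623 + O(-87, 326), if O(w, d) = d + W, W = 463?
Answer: 384412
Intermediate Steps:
O(w, d) = 463 + d (O(w, d) = d + 463 = 463 + d)
383623 + O(-87, 326) = 383623 + (463 + 326) = 383623 + 789 = 384412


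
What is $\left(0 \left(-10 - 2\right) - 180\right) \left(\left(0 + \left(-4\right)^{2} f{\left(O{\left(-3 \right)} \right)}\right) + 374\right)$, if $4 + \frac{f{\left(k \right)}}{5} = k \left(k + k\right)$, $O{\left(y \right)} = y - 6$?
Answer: $-2342520$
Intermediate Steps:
$O{\left(y \right)} = -6 + y$ ($O{\left(y \right)} = y - 6 = -6 + y$)
$f{\left(k \right)} = -20 + 10 k^{2}$ ($f{\left(k \right)} = -20 + 5 k \left(k + k\right) = -20 + 5 k 2 k = -20 + 5 \cdot 2 k^{2} = -20 + 10 k^{2}$)
$\left(0 \left(-10 - 2\right) - 180\right) \left(\left(0 + \left(-4\right)^{2} f{\left(O{\left(-3 \right)} \right)}\right) + 374\right) = \left(0 \left(-10 - 2\right) - 180\right) \left(\left(0 + \left(-4\right)^{2} \left(-20 + 10 \left(-6 - 3\right)^{2}\right)\right) + 374\right) = \left(0 \left(-12\right) - 180\right) \left(\left(0 + 16 \left(-20 + 10 \left(-9\right)^{2}\right)\right) + 374\right) = \left(0 - 180\right) \left(\left(0 + 16 \left(-20 + 10 \cdot 81\right)\right) + 374\right) = - 180 \left(\left(0 + 16 \left(-20 + 810\right)\right) + 374\right) = - 180 \left(\left(0 + 16 \cdot 790\right) + 374\right) = - 180 \left(\left(0 + 12640\right) + 374\right) = - 180 \left(12640 + 374\right) = \left(-180\right) 13014 = -2342520$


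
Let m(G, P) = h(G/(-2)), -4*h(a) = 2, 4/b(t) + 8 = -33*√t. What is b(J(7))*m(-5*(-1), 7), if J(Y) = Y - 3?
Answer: 1/37 ≈ 0.027027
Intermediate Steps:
J(Y) = -3 + Y
b(t) = 4/(-8 - 33*√t)
h(a) = -½ (h(a) = -¼*2 = -½)
m(G, P) = -½
b(J(7))*m(-5*(-1), 7) = -4/(8 + 33*√(-3 + 7))*(-½) = -4/(8 + 33*√4)*(-½) = -4/(8 + 33*2)*(-½) = -4/(8 + 66)*(-½) = -4/74*(-½) = -4*1/74*(-½) = -2/37*(-½) = 1/37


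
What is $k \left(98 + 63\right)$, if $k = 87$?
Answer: $14007$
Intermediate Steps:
$k \left(98 + 63\right) = 87 \left(98 + 63\right) = 87 \cdot 161 = 14007$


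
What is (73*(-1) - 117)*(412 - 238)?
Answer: -33060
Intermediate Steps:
(73*(-1) - 117)*(412 - 238) = (-73 - 117)*174 = -190*174 = -33060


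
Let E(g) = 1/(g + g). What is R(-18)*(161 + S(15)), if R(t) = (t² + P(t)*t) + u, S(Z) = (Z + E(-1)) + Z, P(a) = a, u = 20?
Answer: 127254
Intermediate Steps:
E(g) = 1/(2*g)
S(Z) = -½ + 2*Z (S(Z) = (Z + (½)/(-1)) + Z = (Z + (½)*(-1)) + Z = (Z - ½) + Z = (-½ + Z) + Z = -½ + 2*Z)
R(t) = 20 + 2*t² (R(t) = (t² + t*t) + 20 = (t² + t²) + 20 = 2*t² + 20 = 20 + 2*t²)
R(-18)*(161 + S(15)) = (20 + 2*(-18)²)*(161 + (-½ + 2*15)) = (20 + 2*324)*(161 + (-½ + 30)) = (20 + 648)*(161 + 59/2) = 668*(381/2) = 127254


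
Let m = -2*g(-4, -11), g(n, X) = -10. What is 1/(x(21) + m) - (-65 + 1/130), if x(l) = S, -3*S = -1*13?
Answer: 617167/9490 ≈ 65.033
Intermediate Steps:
S = 13/3 (S = -(-1)*13/3 = -⅓*(-13) = 13/3 ≈ 4.3333)
x(l) = 13/3
m = 20 (m = -2*(-10) = 20)
1/(x(21) + m) - (-65 + 1/130) = 1/(13/3 + 20) - (-65 + 1/130) = 1/(73/3) - (-65 + 1/130) = 3/73 - 1*(-8449/130) = 3/73 + 8449/130 = 617167/9490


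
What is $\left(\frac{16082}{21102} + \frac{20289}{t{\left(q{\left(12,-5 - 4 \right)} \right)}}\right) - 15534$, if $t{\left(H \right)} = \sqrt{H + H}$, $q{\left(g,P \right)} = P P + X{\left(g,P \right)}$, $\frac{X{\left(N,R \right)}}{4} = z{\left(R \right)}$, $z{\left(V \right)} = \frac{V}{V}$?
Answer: $- \frac{163891193}{10551} + \frac{20289 \sqrt{170}}{170} \approx -13977.0$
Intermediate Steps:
$z{\left(V \right)} = 1$
$X{\left(N,R \right)} = 4$ ($X{\left(N,R \right)} = 4 \cdot 1 = 4$)
$q{\left(g,P \right)} = 4 + P^{2}$ ($q{\left(g,P \right)} = P P + 4 = P^{2} + 4 = 4 + P^{2}$)
$t{\left(H \right)} = \sqrt{2} \sqrt{H}$ ($t{\left(H \right)} = \sqrt{2 H} = \sqrt{2} \sqrt{H}$)
$\left(\frac{16082}{21102} + \frac{20289}{t{\left(q{\left(12,-5 - 4 \right)} \right)}}\right) - 15534 = \left(\frac{16082}{21102} + \frac{20289}{\sqrt{2} \sqrt{4 + \left(-5 - 4\right)^{2}}}\right) - 15534 = \left(16082 \cdot \frac{1}{21102} + \frac{20289}{\sqrt{2} \sqrt{4 + \left(-5 - 4\right)^{2}}}\right) - 15534 = \left(\frac{8041}{10551} + \frac{20289}{\sqrt{2} \sqrt{4 + \left(-9\right)^{2}}}\right) - 15534 = \left(\frac{8041}{10551} + \frac{20289}{\sqrt{2} \sqrt{4 + 81}}\right) - 15534 = \left(\frac{8041}{10551} + \frac{20289}{\sqrt{2} \sqrt{85}}\right) - 15534 = \left(\frac{8041}{10551} + \frac{20289}{\sqrt{170}}\right) - 15534 = \left(\frac{8041}{10551} + 20289 \frac{\sqrt{170}}{170}\right) - 15534 = \left(\frac{8041}{10551} + \frac{20289 \sqrt{170}}{170}\right) - 15534 = - \frac{163891193}{10551} + \frac{20289 \sqrt{170}}{170}$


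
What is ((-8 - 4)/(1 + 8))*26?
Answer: -104/3 ≈ -34.667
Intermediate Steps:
((-8 - 4)/(1 + 8))*26 = -12/9*26 = -12*⅑*26 = -4/3*26 = -104/3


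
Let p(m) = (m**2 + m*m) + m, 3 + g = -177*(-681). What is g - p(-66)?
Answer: 111888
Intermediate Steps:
g = 120534 (g = -3 - 177*(-681) = -3 + 120537 = 120534)
p(m) = m + 2*m**2 (p(m) = (m**2 + m**2) + m = 2*m**2 + m = m + 2*m**2)
g - p(-66) = 120534 - (-66)*(1 + 2*(-66)) = 120534 - (-66)*(1 - 132) = 120534 - (-66)*(-131) = 120534 - 1*8646 = 120534 - 8646 = 111888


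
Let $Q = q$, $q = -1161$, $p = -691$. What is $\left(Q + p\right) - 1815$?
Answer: $-3667$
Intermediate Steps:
$Q = -1161$
$\left(Q + p\right) - 1815 = \left(-1161 - 691\right) - 1815 = -1852 - 1815 = -3667$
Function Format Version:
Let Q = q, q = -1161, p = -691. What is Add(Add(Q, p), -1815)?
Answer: -3667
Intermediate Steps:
Q = -1161
Add(Add(Q, p), -1815) = Add(Add(-1161, -691), -1815) = Add(-1852, -1815) = -3667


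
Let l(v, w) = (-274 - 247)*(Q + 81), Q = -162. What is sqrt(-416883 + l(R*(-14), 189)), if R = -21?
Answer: I*sqrt(374682) ≈ 612.11*I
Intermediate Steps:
l(v, w) = 42201 (l(v, w) = (-274 - 247)*(-162 + 81) = -521*(-81) = 42201)
sqrt(-416883 + l(R*(-14), 189)) = sqrt(-416883 + 42201) = sqrt(-374682) = I*sqrt(374682)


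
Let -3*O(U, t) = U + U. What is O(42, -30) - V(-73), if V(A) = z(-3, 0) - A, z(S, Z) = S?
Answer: -98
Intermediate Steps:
O(U, t) = -2*U/3 (O(U, t) = -(U + U)/3 = -2*U/3)
V(A) = -3 - A
O(42, -30) - V(-73) = -2/3*42 - (-3 - 1*(-73)) = -28 - (-3 + 73) = -28 - 1*70 = -28 - 70 = -98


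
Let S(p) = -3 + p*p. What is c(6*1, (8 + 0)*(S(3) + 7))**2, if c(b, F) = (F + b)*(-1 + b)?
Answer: 302500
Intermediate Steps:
S(p) = -3 + p**2
c(b, F) = (-1 + b)*(F + b)
c(6*1, (8 + 0)*(S(3) + 7))**2 = ((6*1)**2 - (8 + 0)*((-3 + 3**2) + 7) - 6 + ((8 + 0)*((-3 + 3**2) + 7))*(6*1))**2 = (6**2 - 8*((-3 + 9) + 7) - 1*6 + (8*((-3 + 9) + 7))*6)**2 = (36 - 8*(6 + 7) - 6 + (8*(6 + 7))*6)**2 = (36 - 8*13 - 6 + (8*13)*6)**2 = (36 - 1*104 - 6 + 104*6)**2 = (36 - 104 - 6 + 624)**2 = 550**2 = 302500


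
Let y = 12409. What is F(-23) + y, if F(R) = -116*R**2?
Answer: -48955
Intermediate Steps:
F(-23) + y = -116*(-23)**2 + 12409 = -116*529 + 12409 = -61364 + 12409 = -48955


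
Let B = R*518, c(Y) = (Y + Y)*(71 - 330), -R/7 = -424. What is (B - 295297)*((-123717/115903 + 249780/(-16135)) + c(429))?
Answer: -103247379041045440743/374018981 ≈ -2.7605e+11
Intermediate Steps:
R = 2968 (R = -7*(-424) = 2968)
c(Y) = -518*Y (c(Y) = (2*Y)*(-259) = -518*Y)
B = 1537424 (B = 2968*518 = 1537424)
(B - 295297)*((-123717/115903 + 249780/(-16135)) + c(429)) = (1537424 - 295297)*((-123717/115903 + 249780/(-16135)) - 518*429) = 1242127*((-123717*1/115903 + 249780*(-1/16135)) - 222222) = 1242127*((-123717/115903 - 49956/3227) - 222222) = 1242127*(-6189285027/374018981 - 222222) = 1242127*(-83121435280809/374018981) = -103247379041045440743/374018981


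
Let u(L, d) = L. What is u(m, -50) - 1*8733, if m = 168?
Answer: -8565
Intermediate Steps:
u(m, -50) - 1*8733 = 168 - 1*8733 = 168 - 8733 = -8565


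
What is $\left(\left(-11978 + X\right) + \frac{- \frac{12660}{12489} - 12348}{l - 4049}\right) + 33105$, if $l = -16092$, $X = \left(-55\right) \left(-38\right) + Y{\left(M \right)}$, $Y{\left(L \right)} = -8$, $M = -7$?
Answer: $\frac{1946056037391}{83846983} \approx 23210.0$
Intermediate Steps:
$X = 2082$ ($X = \left(-55\right) \left(-38\right) - 8 = 2090 - 8 = 2082$)
$\left(\left(-11978 + X\right) + \frac{- \frac{12660}{12489} - 12348}{l - 4049}\right) + 33105 = \left(\left(-11978 + 2082\right) + \frac{- \frac{12660}{12489} - 12348}{-16092 - 4049}\right) + 33105 = \left(-9896 + \frac{\left(-12660\right) \frac{1}{12489} - 12348}{-20141}\right) + 33105 = \left(-9896 + \left(- \frac{4220}{4163} - 12348\right) \left(- \frac{1}{20141}\right)\right) + 33105 = \left(-9896 - - \frac{51408944}{83846983}\right) + 33105 = \left(-9896 + \frac{51408944}{83846983}\right) + 33105 = - \frac{829698334824}{83846983} + 33105 = \frac{1946056037391}{83846983}$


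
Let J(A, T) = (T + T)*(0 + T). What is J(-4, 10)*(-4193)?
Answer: -838600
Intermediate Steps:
J(A, T) = 2*T**2 (J(A, T) = (2*T)*T = 2*T**2)
J(-4, 10)*(-4193) = (2*10**2)*(-4193) = (2*100)*(-4193) = 200*(-4193) = -838600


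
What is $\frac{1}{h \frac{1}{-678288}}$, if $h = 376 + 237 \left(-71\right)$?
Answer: $\frac{678288}{16451} \approx 41.231$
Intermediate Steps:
$h = -16451$ ($h = 376 - 16827 = -16451$)
$\frac{1}{h \frac{1}{-678288}} = \frac{1}{\left(-16451\right) \frac{1}{-678288}} = \frac{1}{\left(-16451\right) \left(- \frac{1}{678288}\right)} = \frac{1}{\frac{16451}{678288}} = \frac{678288}{16451}$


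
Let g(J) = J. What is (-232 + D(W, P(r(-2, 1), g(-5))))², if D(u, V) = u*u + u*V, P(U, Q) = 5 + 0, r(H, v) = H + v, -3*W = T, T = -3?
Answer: 51076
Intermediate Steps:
W = 1 (W = -⅓*(-3) = 1)
P(U, Q) = 5
D(u, V) = u² + V*u
(-232 + D(W, P(r(-2, 1), g(-5))))² = (-232 + 1*(5 + 1))² = (-232 + 1*6)² = (-232 + 6)² = (-226)² = 51076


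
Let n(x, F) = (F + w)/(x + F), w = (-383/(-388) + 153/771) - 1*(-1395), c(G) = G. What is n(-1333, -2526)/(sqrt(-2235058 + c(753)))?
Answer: -112660577*I*sqrt(2234305)/859769599529420 ≈ -0.00019587*I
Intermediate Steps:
w = 139222039/99716 (w = (-383*(-1/388) + 153*(1/771)) + 1395 = (383/388 + 51/257) + 1395 = 118219/99716 + 1395 = 139222039/99716 ≈ 1396.2)
n(x, F) = (139222039/99716 + F)/(F + x) (n(x, F) = (F + 139222039/99716)/(x + F) = (139222039/99716 + F)/(F + x))
n(-1333, -2526)/(sqrt(-2235058 + c(753))) = ((139222039/99716 - 2526)/(-2526 - 1333))/(sqrt(-2235058 + 753)) = (-112660577/99716/(-3859))/(sqrt(-2234305)) = (-1/3859*(-112660577/99716))/((I*sqrt(2234305))) = 112660577*(-I*sqrt(2234305)/2234305)/384804044 = -112660577*I*sqrt(2234305)/859769599529420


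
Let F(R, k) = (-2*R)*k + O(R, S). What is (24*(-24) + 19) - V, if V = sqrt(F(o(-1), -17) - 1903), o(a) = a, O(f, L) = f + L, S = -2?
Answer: -557 - 2*I*sqrt(485) ≈ -557.0 - 44.045*I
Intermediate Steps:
O(f, L) = L + f
F(R, k) = -2 + R - 2*R*k (F(R, k) = (-2*R)*k + (-2 + R) = -2*R*k + (-2 + R) = -2 + R - 2*R*k)
V = 2*I*sqrt(485) (V = sqrt((-2 - 1 - 2*(-1)*(-17)) - 1903) = sqrt((-2 - 1 - 34) - 1903) = sqrt(-37 - 1903) = sqrt(-1940) = 2*I*sqrt(485) ≈ 44.045*I)
(24*(-24) + 19) - V = (24*(-24) + 19) - 2*I*sqrt(485) = (-576 + 19) - 2*I*sqrt(485) = -557 - 2*I*sqrt(485)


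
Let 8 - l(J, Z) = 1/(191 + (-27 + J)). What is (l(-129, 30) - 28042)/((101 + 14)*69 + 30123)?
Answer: -981191/1332030 ≈ -0.73661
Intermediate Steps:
l(J, Z) = 8 - 1/(164 + J) (l(J, Z) = 8 - 1/(191 + (-27 + J)) = 8 - 1/(164 + J))
(l(-129, 30) - 28042)/((101 + 14)*69 + 30123) = ((1311 + 8*(-129))/(164 - 129) - 28042)/((101 + 14)*69 + 30123) = ((1311 - 1032)/35 - 28042)/(115*69 + 30123) = ((1/35)*279 - 28042)/(7935 + 30123) = (279/35 - 28042)/38058 = -981191/35*1/38058 = -981191/1332030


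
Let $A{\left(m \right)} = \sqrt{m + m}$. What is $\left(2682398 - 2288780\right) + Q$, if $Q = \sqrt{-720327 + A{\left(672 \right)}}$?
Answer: $393618 + \sqrt{-720327 + 8 \sqrt{21}} \approx 3.9362 \cdot 10^{5} + 848.7 i$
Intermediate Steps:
$A{\left(m \right)} = \sqrt{2} \sqrt{m}$ ($A{\left(m \right)} = \sqrt{2 m} = \sqrt{2} \sqrt{m}$)
$Q = \sqrt{-720327 + 8 \sqrt{21}}$ ($Q = \sqrt{-720327 + \sqrt{2} \sqrt{672}} = \sqrt{-720327 + \sqrt{2} \cdot 4 \sqrt{42}} = \sqrt{-720327 + 8 \sqrt{21}} \approx 848.7 i$)
$\left(2682398 - 2288780\right) + Q = \left(2682398 - 2288780\right) + \sqrt{-720327 + 8 \sqrt{21}} = 393618 + \sqrt{-720327 + 8 \sqrt{21}}$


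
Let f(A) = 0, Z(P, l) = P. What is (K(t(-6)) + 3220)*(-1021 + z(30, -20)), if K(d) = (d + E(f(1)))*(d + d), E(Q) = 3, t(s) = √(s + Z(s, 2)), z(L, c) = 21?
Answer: -3196000 - 12000*I*√3 ≈ -3.196e+6 - 20785.0*I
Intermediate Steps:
t(s) = √2*√s (t(s) = √(s + s) = √(2*s) = √2*√s)
K(d) = 2*d*(3 + d) (K(d) = (d + 3)*(d + d) = (3 + d)*(2*d) = 2*d*(3 + d))
(K(t(-6)) + 3220)*(-1021 + z(30, -20)) = (2*(√2*√(-6))*(3 + √2*√(-6)) + 3220)*(-1021 + 21) = (2*(√2*(I*√6))*(3 + √2*(I*√6)) + 3220)*(-1000) = (2*(2*I*√3)*(3 + 2*I*√3) + 3220)*(-1000) = (4*I*√3*(3 + 2*I*√3) + 3220)*(-1000) = (3220 + 4*I*√3*(3 + 2*I*√3))*(-1000) = -3220000 - 4000*I*√3*(3 + 2*I*√3)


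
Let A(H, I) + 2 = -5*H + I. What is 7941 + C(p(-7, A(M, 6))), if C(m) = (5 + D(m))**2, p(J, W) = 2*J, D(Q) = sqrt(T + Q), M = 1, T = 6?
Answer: 7958 + 20*I*sqrt(2) ≈ 7958.0 + 28.284*I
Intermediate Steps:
A(H, I) = -2 + I - 5*H (A(H, I) = -2 + (-5*H + I) = -2 + (I - 5*H) = -2 + I - 5*H)
D(Q) = sqrt(6 + Q)
C(m) = (5 + sqrt(6 + m))**2
7941 + C(p(-7, A(M, 6))) = 7941 + (5 + sqrt(6 + 2*(-7)))**2 = 7941 + (5 + sqrt(6 - 14))**2 = 7941 + (5 + sqrt(-8))**2 = 7941 + (5 + 2*I*sqrt(2))**2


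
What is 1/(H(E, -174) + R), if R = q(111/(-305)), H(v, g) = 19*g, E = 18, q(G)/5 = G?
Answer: -61/201777 ≈ -0.00030231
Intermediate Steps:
q(G) = 5*G
R = -111/61 (R = 5*(111/(-305)) = 5*(111*(-1/305)) = 5*(-111/305) = -111/61 ≈ -1.8197)
1/(H(E, -174) + R) = 1/(19*(-174) - 111/61) = 1/(-3306 - 111/61) = 1/(-201777/61) = -61/201777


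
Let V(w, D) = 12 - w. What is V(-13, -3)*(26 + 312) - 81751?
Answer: -73301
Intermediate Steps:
V(-13, -3)*(26 + 312) - 81751 = (12 - 1*(-13))*(26 + 312) - 81751 = (12 + 13)*338 - 81751 = 25*338 - 81751 = 8450 - 81751 = -73301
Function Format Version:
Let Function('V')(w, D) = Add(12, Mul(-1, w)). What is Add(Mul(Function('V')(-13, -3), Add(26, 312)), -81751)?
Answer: -73301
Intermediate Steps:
Add(Mul(Function('V')(-13, -3), Add(26, 312)), -81751) = Add(Mul(Add(12, Mul(-1, -13)), Add(26, 312)), -81751) = Add(Mul(Add(12, 13), 338), -81751) = Add(Mul(25, 338), -81751) = Add(8450, -81751) = -73301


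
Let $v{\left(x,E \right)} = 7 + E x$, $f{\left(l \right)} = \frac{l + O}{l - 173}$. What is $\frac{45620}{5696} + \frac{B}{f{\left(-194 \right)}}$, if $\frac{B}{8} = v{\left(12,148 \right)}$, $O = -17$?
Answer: $\frac{7456886967}{300464} \approx 24818.0$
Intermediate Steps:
$f{\left(l \right)} = \frac{-17 + l}{-173 + l}$ ($f{\left(l \right)} = \frac{l - 17}{l - 173} = \frac{-17 + l}{-173 + l}$)
$B = 14264$ ($B = 8 \left(7 + 148 \cdot 12\right) = 8 \left(7 + 1776\right) = 8 \cdot 1783 = 14264$)
$\frac{45620}{5696} + \frac{B}{f{\left(-194 \right)}} = \frac{45620}{5696} + \frac{14264}{\frac{1}{-173 - 194} \left(-17 - 194\right)} = 45620 \cdot \frac{1}{5696} + \frac{14264}{\frac{1}{-367} \left(-211\right)} = \frac{11405}{1424} + \frac{14264}{\left(- \frac{1}{367}\right) \left(-211\right)} = \frac{11405}{1424} + \frac{14264}{\frac{211}{367}} = \frac{11405}{1424} + 14264 \cdot \frac{367}{211} = \frac{11405}{1424} + \frac{5234888}{211} = \frac{7456886967}{300464}$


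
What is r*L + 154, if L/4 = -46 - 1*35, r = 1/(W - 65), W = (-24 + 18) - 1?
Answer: 317/2 ≈ 158.50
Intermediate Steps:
W = -7 (W = -6 - 1 = -7)
r = -1/72 (r = 1/(-7 - 65) = 1/(-72) = -1/72 ≈ -0.013889)
L = -324 (L = 4*(-46 - 1*35) = 4*(-46 - 35) = 4*(-81) = -324)
r*L + 154 = -1/72*(-324) + 154 = 9/2 + 154 = 317/2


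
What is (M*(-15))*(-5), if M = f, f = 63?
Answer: 4725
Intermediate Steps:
M = 63
(M*(-15))*(-5) = (63*(-15))*(-5) = -945*(-5) = 4725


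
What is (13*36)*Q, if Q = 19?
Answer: 8892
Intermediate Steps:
(13*36)*Q = (13*36)*19 = 468*19 = 8892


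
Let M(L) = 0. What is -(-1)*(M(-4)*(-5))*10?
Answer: 0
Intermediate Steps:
-(-1)*(M(-4)*(-5))*10 = -(-1)*(0*(-5))*10 = -(-1)*0*10 = -(-1)*0 = -1*0 = 0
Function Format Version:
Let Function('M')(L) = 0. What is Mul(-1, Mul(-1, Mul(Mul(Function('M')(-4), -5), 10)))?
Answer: 0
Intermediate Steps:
Mul(-1, Mul(-1, Mul(Mul(Function('M')(-4), -5), 10))) = Mul(-1, Mul(-1, Mul(Mul(0, -5), 10))) = Mul(-1, Mul(-1, Mul(0, 10))) = Mul(-1, Mul(-1, 0)) = Mul(-1, 0) = 0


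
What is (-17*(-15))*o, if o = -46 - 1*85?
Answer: -33405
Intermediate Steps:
o = -131 (o = -46 - 85 = -131)
(-17*(-15))*o = -17*(-15)*(-131) = 255*(-131) = -33405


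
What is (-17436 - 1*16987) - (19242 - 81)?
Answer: -53584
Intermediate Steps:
(-17436 - 1*16987) - (19242 - 81) = (-17436 - 16987) - 1*19161 = -34423 - 19161 = -53584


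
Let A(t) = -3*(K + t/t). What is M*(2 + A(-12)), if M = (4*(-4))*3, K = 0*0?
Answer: 48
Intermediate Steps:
K = 0
A(t) = -3 (A(t) = -3*(0 + t/t) = -3*(0 + 1) = -3*1 = -3)
M = -48 (M = -16*3 = -48)
M*(2 + A(-12)) = -48*(2 - 3) = -48*(-1) = 48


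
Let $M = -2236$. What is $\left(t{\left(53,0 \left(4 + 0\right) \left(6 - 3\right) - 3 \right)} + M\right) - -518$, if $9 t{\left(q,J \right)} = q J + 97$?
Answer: $- \frac{15524}{9} \approx -1724.9$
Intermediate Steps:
$t{\left(q,J \right)} = \frac{97}{9} + \frac{J q}{9}$ ($t{\left(q,J \right)} = \frac{q J + 97}{9} = \frac{J q + 97}{9} = \frac{97 + J q}{9} = \frac{97}{9} + \frac{J q}{9}$)
$\left(t{\left(53,0 \left(4 + 0\right) \left(6 - 3\right) - 3 \right)} + M\right) - -518 = \left(\left(\frac{97}{9} + \frac{1}{9} \left(0 \left(4 + 0\right) \left(6 - 3\right) - 3\right) 53\right) - 2236\right) - -518 = \left(\left(\frac{97}{9} + \frac{1}{9} \left(0 \cdot 4 \cdot 3 - 3\right) 53\right) - 2236\right) + 518 = \left(\left(\frac{97}{9} + \frac{1}{9} \left(0 \cdot 12 - 3\right) 53\right) - 2236\right) + 518 = \left(\left(\frac{97}{9} + \frac{1}{9} \left(0 - 3\right) 53\right) - 2236\right) + 518 = \left(\left(\frac{97}{9} + \frac{1}{9} \left(-3\right) 53\right) - 2236\right) + 518 = \left(\left(\frac{97}{9} - \frac{53}{3}\right) - 2236\right) + 518 = \left(- \frac{62}{9} - 2236\right) + 518 = - \frac{20186}{9} + 518 = - \frac{15524}{9}$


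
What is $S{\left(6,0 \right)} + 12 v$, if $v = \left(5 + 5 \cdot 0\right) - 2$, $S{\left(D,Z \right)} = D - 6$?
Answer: $36$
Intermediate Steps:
$S{\left(D,Z \right)} = -6 + D$ ($S{\left(D,Z \right)} = D - 6 = -6 + D$)
$v = 3$ ($v = \left(5 + 0\right) - 2 = 5 - 2 = 3$)
$S{\left(6,0 \right)} + 12 v = \left(-6 + 6\right) + 12 \cdot 3 = 0 + 36 = 36$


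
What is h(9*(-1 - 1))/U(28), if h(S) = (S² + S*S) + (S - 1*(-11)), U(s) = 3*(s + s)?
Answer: 641/168 ≈ 3.8155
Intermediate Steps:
U(s) = 6*s (U(s) = 3*(2*s) = 6*s)
h(S) = 11 + S + 2*S² (h(S) = (S² + S²) + (S + 11) = 2*S² + (11 + S) = 11 + S + 2*S²)
h(9*(-1 - 1))/U(28) = (11 + 9*(-1 - 1) + 2*(9*(-1 - 1))²)/((6*28)) = (11 + 9*(-2) + 2*(9*(-2))²)/168 = (11 - 18 + 2*(-18)²)*(1/168) = (11 - 18 + 2*324)*(1/168) = (11 - 18 + 648)*(1/168) = 641*(1/168) = 641/168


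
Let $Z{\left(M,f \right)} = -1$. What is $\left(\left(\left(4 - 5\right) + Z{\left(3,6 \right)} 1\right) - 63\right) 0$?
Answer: $0$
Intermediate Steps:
$\left(\left(\left(4 - 5\right) + Z{\left(3,6 \right)} 1\right) - 63\right) 0 = \left(\left(\left(4 - 5\right) - 1\right) - 63\right) 0 = \left(\left(-1 - 1\right) - 63\right) 0 = \left(-2 - 63\right) 0 = \left(-65\right) 0 = 0$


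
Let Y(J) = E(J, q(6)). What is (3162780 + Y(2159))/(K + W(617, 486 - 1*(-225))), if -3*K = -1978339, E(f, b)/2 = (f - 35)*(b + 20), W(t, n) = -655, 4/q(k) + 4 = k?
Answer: 4884354/988187 ≈ 4.9427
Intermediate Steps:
q(k) = 4/(-4 + k)
E(f, b) = 2*(-35 + f)*(20 + b) (E(f, b) = 2*((f - 35)*(b + 20)) = 2*((-35 + f)*(20 + b)) = 2*(-35 + f)*(20 + b))
K = 1978339/3 (K = -1/3*(-1978339) = 1978339/3 ≈ 6.5945e+5)
Y(J) = -1540 + 44*J (Y(J) = -1400 - 280/(-4 + 6) + 40*J + 2*(4/(-4 + 6))*J = -1400 - 280/2 + 40*J + 2*(4/2)*J = -1400 - 280/2 + 40*J + 2*(4*(1/2))*J = -1400 - 70*2 + 40*J + 2*2*J = -1400 - 140 + 40*J + 4*J = -1540 + 44*J)
(3162780 + Y(2159))/(K + W(617, 486 - 1*(-225))) = (3162780 + (-1540 + 44*2159))/(1978339/3 - 655) = (3162780 + (-1540 + 94996))/(1976374/3) = (3162780 + 93456)*(3/1976374) = 3256236*(3/1976374) = 4884354/988187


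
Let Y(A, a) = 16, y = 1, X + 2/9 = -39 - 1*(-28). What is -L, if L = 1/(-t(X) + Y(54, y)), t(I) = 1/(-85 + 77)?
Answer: -8/129 ≈ -0.062016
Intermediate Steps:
X = -101/9 (X = -2/9 + (-39 - 1*(-28)) = -2/9 + (-39 + 28) = -2/9 - 11 = -101/9 ≈ -11.222)
t(I) = -1/8 (t(I) = 1/(-8) = -1/8)
L = 8/129 (L = 1/(-1*(-1/8) + 16) = 1/(1/8 + 16) = 1/(129/8) = 8/129 ≈ 0.062016)
-L = -1*8/129 = -8/129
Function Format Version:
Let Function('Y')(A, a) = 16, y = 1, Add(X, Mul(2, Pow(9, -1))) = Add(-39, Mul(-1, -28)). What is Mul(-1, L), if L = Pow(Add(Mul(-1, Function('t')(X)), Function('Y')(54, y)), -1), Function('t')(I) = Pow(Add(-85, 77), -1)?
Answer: Rational(-8, 129) ≈ -0.062016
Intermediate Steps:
X = Rational(-101, 9) (X = Add(Rational(-2, 9), Add(-39, Mul(-1, -28))) = Add(Rational(-2, 9), Add(-39, 28)) = Add(Rational(-2, 9), -11) = Rational(-101, 9) ≈ -11.222)
Function('t')(I) = Rational(-1, 8) (Function('t')(I) = Pow(-8, -1) = Rational(-1, 8))
L = Rational(8, 129) (L = Pow(Add(Mul(-1, Rational(-1, 8)), 16), -1) = Pow(Add(Rational(1, 8), 16), -1) = Pow(Rational(129, 8), -1) = Rational(8, 129) ≈ 0.062016)
Mul(-1, L) = Mul(-1, Rational(8, 129)) = Rational(-8, 129)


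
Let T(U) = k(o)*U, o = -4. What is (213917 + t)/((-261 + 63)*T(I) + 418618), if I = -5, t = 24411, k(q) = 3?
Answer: 59582/105397 ≈ 0.56531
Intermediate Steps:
T(U) = 3*U
(213917 + t)/((-261 + 63)*T(I) + 418618) = (213917 + 24411)/((-261 + 63)*(3*(-5)) + 418618) = 238328/(-198*(-15) + 418618) = 238328/(2970 + 418618) = 238328/421588 = 238328*(1/421588) = 59582/105397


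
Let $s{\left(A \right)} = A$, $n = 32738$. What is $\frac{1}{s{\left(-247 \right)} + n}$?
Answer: $\frac{1}{32491} \approx 3.0778 \cdot 10^{-5}$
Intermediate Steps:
$\frac{1}{s{\left(-247 \right)} + n} = \frac{1}{-247 + 32738} = \frac{1}{32491}$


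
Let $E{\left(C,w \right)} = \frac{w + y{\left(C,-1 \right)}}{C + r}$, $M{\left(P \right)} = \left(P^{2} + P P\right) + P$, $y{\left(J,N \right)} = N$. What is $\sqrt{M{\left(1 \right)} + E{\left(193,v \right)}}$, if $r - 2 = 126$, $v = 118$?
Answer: $\frac{6 \sqrt{1070}}{107} \approx 1.8343$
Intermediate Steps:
$r = 128$ ($r = 2 + 126 = 128$)
$M{\left(P \right)} = P + 2 P^{2}$ ($M{\left(P \right)} = \left(P^{2} + P^{2}\right) + P = 2 P^{2} + P = P + 2 P^{2}$)
$E{\left(C,w \right)} = \frac{-1 + w}{128 + C}$ ($E{\left(C,w \right)} = \frac{w - 1}{C + 128} = \frac{-1 + w}{128 + C}$)
$\sqrt{M{\left(1 \right)} + E{\left(193,v \right)}} = \sqrt{1 \left(1 + 2 \cdot 1\right) + \frac{-1 + 118}{128 + 193}} = \sqrt{1 \left(1 + 2\right) + \frac{1}{321} \cdot 117} = \sqrt{1 \cdot 3 + \frac{1}{321} \cdot 117} = \sqrt{3 + \frac{39}{107}} = \sqrt{\frac{360}{107}} = \frac{6 \sqrt{1070}}{107}$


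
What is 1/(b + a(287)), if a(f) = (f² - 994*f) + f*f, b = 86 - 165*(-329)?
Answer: -1/66169 ≈ -1.5113e-5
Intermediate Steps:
b = 54371 (b = 86 + 54285 = 54371)
a(f) = -994*f + 2*f² (a(f) = (f² - 994*f) + f² = -994*f + 2*f²)
1/(b + a(287)) = 1/(54371 + 2*287*(-497 + 287)) = 1/(54371 + 2*287*(-210)) = 1/(54371 - 120540) = 1/(-66169) = -1/66169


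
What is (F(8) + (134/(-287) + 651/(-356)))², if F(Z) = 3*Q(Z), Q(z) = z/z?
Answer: 5180400625/10439117584 ≈ 0.49625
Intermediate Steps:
Q(z) = 1
F(Z) = 3 (F(Z) = 3*1 = 3)
(F(8) + (134/(-287) + 651/(-356)))² = (3 + (134/(-287) + 651/(-356)))² = (3 + (134*(-1/287) + 651*(-1/356)))² = (3 + (-134/287 - 651/356))² = (3 - 234541/102172)² = (71975/102172)² = 5180400625/10439117584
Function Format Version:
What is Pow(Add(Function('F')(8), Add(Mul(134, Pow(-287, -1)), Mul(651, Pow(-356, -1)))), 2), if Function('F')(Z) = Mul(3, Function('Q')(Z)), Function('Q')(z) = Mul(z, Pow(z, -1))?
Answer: Rational(5180400625, 10439117584) ≈ 0.49625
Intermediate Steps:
Function('Q')(z) = 1
Function('F')(Z) = 3 (Function('F')(Z) = Mul(3, 1) = 3)
Pow(Add(Function('F')(8), Add(Mul(134, Pow(-287, -1)), Mul(651, Pow(-356, -1)))), 2) = Pow(Add(3, Add(Mul(134, Pow(-287, -1)), Mul(651, Pow(-356, -1)))), 2) = Pow(Add(3, Add(Mul(134, Rational(-1, 287)), Mul(651, Rational(-1, 356)))), 2) = Pow(Add(3, Add(Rational(-134, 287), Rational(-651, 356))), 2) = Pow(Add(3, Rational(-234541, 102172)), 2) = Pow(Rational(71975, 102172), 2) = Rational(5180400625, 10439117584)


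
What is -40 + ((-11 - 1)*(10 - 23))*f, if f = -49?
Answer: -7684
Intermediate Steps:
-40 + ((-11 - 1)*(10 - 23))*f = -40 + ((-11 - 1)*(10 - 23))*(-49) = -40 - 12*(-13)*(-49) = -40 + 156*(-49) = -40 - 7644 = -7684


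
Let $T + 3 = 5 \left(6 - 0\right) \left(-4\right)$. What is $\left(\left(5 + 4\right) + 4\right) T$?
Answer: $-1599$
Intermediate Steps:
$T = -123$ ($T = -3 + 5 \left(6 - 0\right) \left(-4\right) = -3 + 5 \left(6 + 0\right) \left(-4\right) = -3 + 5 \cdot 6 \left(-4\right) = -3 + 30 \left(-4\right) = -3 - 120 = -123$)
$\left(\left(5 + 4\right) + 4\right) T = \left(\left(5 + 4\right) + 4\right) \left(-123\right) = \left(9 + 4\right) \left(-123\right) = 13 \left(-123\right) = -1599$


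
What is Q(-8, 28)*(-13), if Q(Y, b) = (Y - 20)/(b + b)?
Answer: 13/2 ≈ 6.5000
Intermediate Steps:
Q(Y, b) = (-20 + Y)/(2*b) (Q(Y, b) = (-20 + Y)/((2*b)) = (-20 + Y)*(1/(2*b)) = (-20 + Y)/(2*b))
Q(-8, 28)*(-13) = ((½)*(-20 - 8)/28)*(-13) = ((½)*(1/28)*(-28))*(-13) = -½*(-13) = 13/2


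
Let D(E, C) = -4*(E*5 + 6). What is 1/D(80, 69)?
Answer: -1/1624 ≈ -0.00061576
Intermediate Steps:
D(E, C) = -24 - 20*E (D(E, C) = -4*(5*E + 6) = -4*(6 + 5*E) = -24 - 20*E)
1/D(80, 69) = 1/(-24 - 20*80) = 1/(-24 - 1600) = 1/(-1624) = -1/1624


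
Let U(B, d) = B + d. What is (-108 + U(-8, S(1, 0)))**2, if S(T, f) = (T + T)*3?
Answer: 12100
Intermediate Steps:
S(T, f) = 6*T (S(T, f) = (2*T)*3 = 6*T)
(-108 + U(-8, S(1, 0)))**2 = (-108 + (-8 + 6*1))**2 = (-108 + (-8 + 6))**2 = (-108 - 2)**2 = (-110)**2 = 12100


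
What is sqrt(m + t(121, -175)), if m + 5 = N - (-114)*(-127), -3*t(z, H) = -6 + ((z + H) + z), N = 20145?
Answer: 5*sqrt(2031)/3 ≈ 75.111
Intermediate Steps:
t(z, H) = 2 - 2*z/3 - H/3 (t(z, H) = -(-6 + ((z + H) + z))/3 = -(-6 + ((H + z) + z))/3 = -(-6 + (H + 2*z))/3 = -(-6 + H + 2*z)/3 = 2 - 2*z/3 - H/3)
m = 5662 (m = -5 + (20145 - (-114)*(-127)) = -5 + (20145 - 1*14478) = -5 + (20145 - 14478) = -5 + 5667 = 5662)
sqrt(m + t(121, -175)) = sqrt(5662 + (2 - 2/3*121 - 1/3*(-175))) = sqrt(5662 + (2 - 242/3 + 175/3)) = sqrt(5662 - 61/3) = sqrt(16925/3) = 5*sqrt(2031)/3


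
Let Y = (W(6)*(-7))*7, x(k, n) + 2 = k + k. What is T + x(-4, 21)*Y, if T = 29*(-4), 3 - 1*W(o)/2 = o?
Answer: -3056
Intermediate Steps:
W(o) = 6 - 2*o
x(k, n) = -2 + 2*k (x(k, n) = -2 + (k + k) = -2 + 2*k)
T = -116
Y = 294 (Y = ((6 - 2*6)*(-7))*7 = ((6 - 12)*(-7))*7 = -6*(-7)*7 = 42*7 = 294)
T + x(-4, 21)*Y = -116 + (-2 + 2*(-4))*294 = -116 + (-2 - 8)*294 = -116 - 10*294 = -116 - 2940 = -3056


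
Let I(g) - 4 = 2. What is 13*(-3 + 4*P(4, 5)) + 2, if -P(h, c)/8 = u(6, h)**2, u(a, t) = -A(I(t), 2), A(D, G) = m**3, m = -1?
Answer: -453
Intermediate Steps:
I(g) = 6 (I(g) = 4 + 2 = 6)
A(D, G) = -1 (A(D, G) = (-1)**3 = -1)
u(a, t) = 1 (u(a, t) = -1*(-1) = 1)
P(h, c) = -8 (P(h, c) = -8*1**2 = -8*1 = -8)
13*(-3 + 4*P(4, 5)) + 2 = 13*(-3 + 4*(-8)) + 2 = 13*(-3 - 32) + 2 = 13*(-35) + 2 = -455 + 2 = -453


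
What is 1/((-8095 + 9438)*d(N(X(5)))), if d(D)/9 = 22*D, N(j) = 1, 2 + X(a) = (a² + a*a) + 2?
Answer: 1/265914 ≈ 3.7606e-6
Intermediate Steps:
X(a) = 2*a² (X(a) = -2 + ((a² + a*a) + 2) = -2 + ((a² + a²) + 2) = -2 + (2*a² + 2) = -2 + (2 + 2*a²) = 2*a²)
d(D) = 198*D (d(D) = 9*(22*D) = 198*D)
1/((-8095 + 9438)*d(N(X(5)))) = 1/((-8095 + 9438)*((198*1))) = 1/(1343*198) = (1/1343)*(1/198) = 1/265914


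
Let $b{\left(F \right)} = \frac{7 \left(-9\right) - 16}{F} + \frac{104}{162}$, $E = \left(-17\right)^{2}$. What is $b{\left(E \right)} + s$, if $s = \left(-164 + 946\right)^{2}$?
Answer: $\frac{14315173945}{23409} \approx 6.1152 \cdot 10^{5}$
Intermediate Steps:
$s = 611524$ ($s = 782^{2} = 611524$)
$E = 289$
$b{\left(F \right)} = \frac{52}{81} - \frac{79}{F}$ ($b{\left(F \right)} = \frac{-63 - 16}{F} + 104 \cdot \frac{1}{162} = - \frac{79}{F} + \frac{52}{81} = \frac{52}{81} - \frac{79}{F}$)
$b{\left(E \right)} + s = \left(\frac{52}{81} - \frac{79}{289}\right) + 611524 = \frac{8629}{23409} + 611524 = \frac{14315173945}{23409}$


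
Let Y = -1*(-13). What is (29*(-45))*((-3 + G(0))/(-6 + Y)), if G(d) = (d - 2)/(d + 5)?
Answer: 4437/7 ≈ 633.86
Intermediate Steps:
Y = 13
G(d) = (-2 + d)/(5 + d)
(29*(-45))*((-3 + G(0))/(-6 + Y)) = (29*(-45))*((-3 + (-2 + 0)/(5 + 0))/(-6 + 13)) = -1305*(-3 - 2/5)/7 = -1305*(-3 + (⅕)*(-2))/7 = -1305*(-3 - ⅖)/7 = -(-4437)/7 = -1305*(-17/35) = 4437/7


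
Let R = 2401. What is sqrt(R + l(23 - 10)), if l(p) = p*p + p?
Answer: 3*sqrt(287) ≈ 50.823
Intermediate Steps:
l(p) = p + p**2 (l(p) = p**2 + p = p + p**2)
sqrt(R + l(23 - 10)) = sqrt(2401 + (23 - 10)*(1 + (23 - 10))) = sqrt(2401 + 13*(1 + 13)) = sqrt(2401 + 13*14) = sqrt(2401 + 182) = sqrt(2583) = 3*sqrt(287)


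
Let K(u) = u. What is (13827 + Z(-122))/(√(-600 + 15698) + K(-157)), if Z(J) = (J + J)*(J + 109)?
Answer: -2668843/9551 - 16999*√15098/9551 ≈ -498.12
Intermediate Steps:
Z(J) = 2*J*(109 + J) (Z(J) = (2*J)*(109 + J) = 2*J*(109 + J))
(13827 + Z(-122))/(√(-600 + 15698) + K(-157)) = (13827 + 2*(-122)*(109 - 122))/(√(-600 + 15698) - 157) = (13827 + 2*(-122)*(-13))/(√15098 - 157) = (13827 + 3172)/(-157 + √15098) = 16999/(-157 + √15098)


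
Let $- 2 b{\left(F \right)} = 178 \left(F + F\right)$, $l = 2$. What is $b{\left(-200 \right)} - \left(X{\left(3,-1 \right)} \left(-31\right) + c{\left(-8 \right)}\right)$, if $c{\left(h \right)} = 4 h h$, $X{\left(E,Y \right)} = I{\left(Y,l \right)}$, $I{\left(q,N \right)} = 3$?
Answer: $35437$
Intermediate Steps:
$X{\left(E,Y \right)} = 3$
$c{\left(h \right)} = 4 h^{2}$
$b{\left(F \right)} = - 178 F$ ($b{\left(F \right)} = - \frac{178 \left(F + F\right)}{2} = - \frac{178 \cdot 2 F}{2} = - \frac{356 F}{2} = - 178 F$)
$b{\left(-200 \right)} - \left(X{\left(3,-1 \right)} \left(-31\right) + c{\left(-8 \right)}\right) = \left(-178\right) \left(-200\right) - \left(3 \left(-31\right) + 4 \left(-8\right)^{2}\right) = 35600 - \left(-93 + 4 \cdot 64\right) = 35600 - \left(-93 + 256\right) = 35600 - 163 = 35437$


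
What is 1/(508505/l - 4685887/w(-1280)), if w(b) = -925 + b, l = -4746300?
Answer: 139541220/296526722861 ≈ 0.00047059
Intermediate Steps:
1/(508505/l - 4685887/w(-1280)) = 1/(508505/(-4746300) - 4685887/(-925 - 1280)) = 1/(508505*(-1/4746300) - 4685887/(-2205)) = 1/(-101701/949260 - 4685887*(-1/2205)) = 1/(-101701/949260 + 4685887/2205) = 1/(296526722861/139541220) = 139541220/296526722861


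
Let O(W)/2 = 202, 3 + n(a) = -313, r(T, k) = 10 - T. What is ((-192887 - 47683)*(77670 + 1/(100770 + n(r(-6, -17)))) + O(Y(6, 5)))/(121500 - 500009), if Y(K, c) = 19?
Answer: 938495086149877/19011371543 ≈ 49365.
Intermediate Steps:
n(a) = -316 (n(a) = -3 - 313 = -316)
O(W) = 404 (O(W) = 2*202 = 404)
((-192887 - 47683)*(77670 + 1/(100770 + n(r(-6, -17)))) + O(Y(6, 5)))/(121500 - 500009) = ((-192887 - 47683)*(77670 + 1/(100770 - 316)) + 404)/(121500 - 500009) = (-240570*(77670 + 1/100454) + 404)/(-378509) = (-240570*(77670 + 1/100454) + 404)*(-1/378509) = (-240570*7802262181/100454 + 404)*(-1/378509) = (-938495106441585/50227 + 404)*(-1/378509) = -938495086149877/50227*(-1/378509) = 938495086149877/19011371543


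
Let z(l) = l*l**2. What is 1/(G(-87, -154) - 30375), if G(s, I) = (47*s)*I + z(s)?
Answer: -1/59172 ≈ -1.6900e-5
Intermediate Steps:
z(l) = l**3
G(s, I) = s**3 + 47*I*s (G(s, I) = (47*s)*I + s**3 = 47*I*s + s**3 = s**3 + 47*I*s)
1/(G(-87, -154) - 30375) = 1/(-87*((-87)**2 + 47*(-154)) - 30375) = 1/(-87*(7569 - 7238) - 30375) = 1/(-87*331 - 30375) = 1/(-28797 - 30375) = 1/(-59172) = -1/59172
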